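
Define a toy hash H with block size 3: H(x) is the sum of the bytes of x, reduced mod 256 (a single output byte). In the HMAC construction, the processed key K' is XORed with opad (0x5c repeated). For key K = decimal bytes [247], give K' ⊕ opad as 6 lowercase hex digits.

Key decimal bytes [247] = f7 is 1 byte ≤ B = 3; zero-pad to 3 bytes: K' = f7 00 00.
XOR each byte with 0x5c: f7⊕5c=ab, 00⊕5c=5c, 00⊕5c=5c.

ab5c5c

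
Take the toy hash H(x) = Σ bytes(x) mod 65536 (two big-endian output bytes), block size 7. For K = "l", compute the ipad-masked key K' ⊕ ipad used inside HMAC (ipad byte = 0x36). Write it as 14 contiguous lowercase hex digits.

Key "l" = 6c is 1 byte ≤ B = 7; zero-pad to 7 bytes: K' = 6c 00 00 00 00 00 00.
XOR each byte with 0x36: 6c⊕36=5a, 00⊕36=36, 00⊕36=36, 00⊕36=36, 00⊕36=36, 00⊕36=36, 00⊕36=36.

5a363636363636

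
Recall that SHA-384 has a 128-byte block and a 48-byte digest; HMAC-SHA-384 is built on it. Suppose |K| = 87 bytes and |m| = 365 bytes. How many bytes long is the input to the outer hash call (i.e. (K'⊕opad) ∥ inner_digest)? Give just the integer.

Key is 87 ≤ 128 bytes, zero-padded: |K'| = 128.
Outer input = (K'⊕opad) ∥ H(inner) → 128 + 48 = 176 bytes.

176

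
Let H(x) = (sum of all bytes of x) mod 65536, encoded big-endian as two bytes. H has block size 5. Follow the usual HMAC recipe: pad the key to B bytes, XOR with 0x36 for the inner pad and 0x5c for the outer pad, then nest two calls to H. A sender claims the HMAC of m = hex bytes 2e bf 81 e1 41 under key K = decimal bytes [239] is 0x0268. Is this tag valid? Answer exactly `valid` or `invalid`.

Key decimal bytes [239] = ef is 1 byte ≤ B = 5; zero-pad to 5 bytes: K' = ef 00 00 00 00.
K' ⊕ ipad = d9 36 36 36 36; K' ⊕ opad = b3 5c 5c 5c 5c.
Inner hash: sum = 217+54+54+54+54+46+191+129+225+65 = 1089 → 04 41.
Outer hash (recomputed tag): sum = 179+92+92+92+92+4+65 = 616 → 02 68.
Recomputed tag = 0268; claimed = 0268 → match.

valid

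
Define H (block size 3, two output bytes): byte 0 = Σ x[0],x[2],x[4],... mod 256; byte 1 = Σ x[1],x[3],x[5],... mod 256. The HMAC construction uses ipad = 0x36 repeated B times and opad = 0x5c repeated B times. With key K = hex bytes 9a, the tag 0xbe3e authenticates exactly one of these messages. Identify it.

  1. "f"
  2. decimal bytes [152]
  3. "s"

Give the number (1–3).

1

Key hex bytes 9a is 1 byte ≤ B = 3; zero-pad to 3 bytes: K' = 9a 00 00.
K' ⊕ ipad = ac 36 36; K' ⊕ opad = c6 5c 5c.
m1: inner = H(ac 36 36 66) = e2 9c; tag = H(c6 5c 5c e2 9c) = be3e ← matches
m2: inner = H(ac 36 36 98) = e2 ce; tag = H(c6 5c 5c e2 ce) = f03e
m3: inner = H(ac 36 36 73) = e2 a9; tag = H(c6 5c 5c e2 a9) = cb3e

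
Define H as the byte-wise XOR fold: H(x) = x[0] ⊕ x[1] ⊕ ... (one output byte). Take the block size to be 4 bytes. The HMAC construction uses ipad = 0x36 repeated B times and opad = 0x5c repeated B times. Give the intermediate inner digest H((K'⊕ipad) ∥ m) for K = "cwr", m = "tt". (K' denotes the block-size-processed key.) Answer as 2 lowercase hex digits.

66

Key "cwr" = 63 77 72 is 3 bytes ≤ B = 4; zero-pad to 4 bytes: K' = 63 77 72 00.
K' ⊕ ipad = 55 41 44 36.
Inner input = 55 41 44 36 ∥ 74 74.
Inner hash: XOR 55⊕41⊕44⊕36⊕74⊕74 = 66.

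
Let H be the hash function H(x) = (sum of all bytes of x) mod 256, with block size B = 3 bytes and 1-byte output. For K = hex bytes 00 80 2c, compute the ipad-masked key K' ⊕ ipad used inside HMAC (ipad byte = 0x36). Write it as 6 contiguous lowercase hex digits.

Key hex bytes 00 80 2c is exactly B = 3 bytes: K' = 00 80 2c.
XOR each byte with 0x36: 00⊕36=36, 80⊕36=b6, 2c⊕36=1a.

36b61a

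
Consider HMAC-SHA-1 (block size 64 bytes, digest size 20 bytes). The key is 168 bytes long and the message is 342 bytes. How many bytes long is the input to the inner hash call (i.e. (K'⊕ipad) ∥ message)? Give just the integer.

Key is 168 > 64 bytes, so it is hashed to 20 bytes then zero-padded to 64: |K'| = 64.
Inner input = (K'⊕ipad) ∥ m → 64 + 342 = 406 bytes.

406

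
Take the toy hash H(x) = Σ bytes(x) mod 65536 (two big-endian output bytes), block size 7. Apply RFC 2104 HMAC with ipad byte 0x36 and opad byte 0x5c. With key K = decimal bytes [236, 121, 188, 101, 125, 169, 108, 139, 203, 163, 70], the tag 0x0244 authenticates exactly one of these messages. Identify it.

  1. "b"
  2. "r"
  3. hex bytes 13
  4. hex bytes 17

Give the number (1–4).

2

Key decimal bytes [236, 121, 188, 101, 125, 169, 108, 139, 203, 163, 70] = ec 79 bc 65 7d a9 6c 8b cb a3 46 is 11 bytes > B = 7, so hash it first: H(key) = 06 57, then zero-pad to 7 bytes: K' = 06 57 00 00 00 00 00.
K' ⊕ ipad = 30 61 36 36 36 36 36; K' ⊕ opad = 5a 0b 5c 5c 5c 5c 5c.
m1: inner = H(30 61 36 36 36 36 36 62) = 02 01; tag = H(5a 0b 5c 5c 5c 5c 5c 02 01) = 0234
m2: inner = H(30 61 36 36 36 36 36 72) = 02 11; tag = H(5a 0b 5c 5c 5c 5c 5c 02 11) = 0244 ← matches
m3: inner = H(30 61 36 36 36 36 36 13) = 01 b2; tag = H(5a 0b 5c 5c 5c 5c 5c 01 b2) = 02e4
m4: inner = H(30 61 36 36 36 36 36 17) = 01 b6; tag = H(5a 0b 5c 5c 5c 5c 5c 01 b6) = 02e8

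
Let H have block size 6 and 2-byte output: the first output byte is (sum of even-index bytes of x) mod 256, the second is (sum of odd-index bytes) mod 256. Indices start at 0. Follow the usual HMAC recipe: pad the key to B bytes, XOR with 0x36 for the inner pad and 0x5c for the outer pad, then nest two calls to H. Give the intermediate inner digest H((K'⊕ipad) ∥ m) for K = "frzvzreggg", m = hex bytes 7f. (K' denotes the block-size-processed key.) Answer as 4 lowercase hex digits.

Key "frzvzreggg" = 66 72 7a 76 7a 72 65 67 67 67 is 10 bytes > B = 6, so hash it first: H(key) = 26 28, then zero-pad to 6 bytes: K' = 26 28 00 00 00 00.
K' ⊕ ipad = 10 1e 36 36 36 36.
Inner input = 10 1e 36 36 36 36 ∥ 7f.
Inner hash: even-index sum = 251 mod 256 = 251; odd-index sum = 138 mod 256 = 138 → fb 8a.

fb8a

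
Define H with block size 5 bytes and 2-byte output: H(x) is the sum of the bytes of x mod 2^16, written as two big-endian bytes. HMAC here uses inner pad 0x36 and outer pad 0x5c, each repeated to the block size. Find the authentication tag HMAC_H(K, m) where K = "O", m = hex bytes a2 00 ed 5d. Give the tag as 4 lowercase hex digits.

Key "O" = 4f is 1 byte ≤ B = 5; zero-pad to 5 bytes: K' = 4f 00 00 00 00.
K' ⊕ ipad = 79 36 36 36 36.  K' ⊕ opad = 13 5c 5c 5c 5c.
Inner input = (K'⊕ipad) ∥ m = 79 36 36 36 36 ∥ a2 00 ed 5d.
Inner hash: sum = 121+54+54+54+54+162+0+237+93 = 829 → 03 3d.
Outer input = (K'⊕opad) ∥ inner = 13 5c 5c 5c 5c ∥ 03 3d.
Outer hash (tag): sum = 19+92+92+92+92+3+61 = 451 → 01 c3.

01c3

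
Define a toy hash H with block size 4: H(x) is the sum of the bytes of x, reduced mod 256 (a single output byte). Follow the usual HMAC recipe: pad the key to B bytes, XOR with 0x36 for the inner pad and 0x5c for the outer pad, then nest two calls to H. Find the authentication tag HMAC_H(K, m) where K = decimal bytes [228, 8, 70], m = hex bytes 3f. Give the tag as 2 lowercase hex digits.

Key decimal bytes [228, 8, 70] = e4 08 46 is 3 bytes ≤ B = 4; zero-pad to 4 bytes: K' = e4 08 46 00.
K' ⊕ ipad = d2 3e 70 36.  K' ⊕ opad = b8 54 1a 5c.
Inner input = (K'⊕ipad) ∥ m = d2 3e 70 36 ∥ 3f.
Inner hash: sum = 210+62+112+54+63 = 501; mod 256 = 245 → f5.
Outer input = (K'⊕opad) ∥ inner = b8 54 1a 5c ∥ f5.
Outer hash (tag): sum = 184+84+26+92+245 = 631; mod 256 = 119 → 77.

77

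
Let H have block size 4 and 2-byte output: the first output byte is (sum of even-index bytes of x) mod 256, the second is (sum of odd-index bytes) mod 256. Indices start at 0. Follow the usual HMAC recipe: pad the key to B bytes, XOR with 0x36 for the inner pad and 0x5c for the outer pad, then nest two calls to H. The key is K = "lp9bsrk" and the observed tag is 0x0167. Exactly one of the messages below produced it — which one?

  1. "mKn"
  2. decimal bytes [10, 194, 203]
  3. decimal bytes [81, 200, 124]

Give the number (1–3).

Key "lp9bsrk" = 6c 70 39 62 73 72 6b is 7 bytes > B = 4, so hash it first: H(key) = 83 44, then zero-pad to 4 bytes: K' = 83 44 00 00.
K' ⊕ ipad = b5 72 36 36; K' ⊕ opad = df 18 5c 5c.
m1: inner = H(b5 72 36 36 6d 4b 6e) = c6 f3; tag = H(df 18 5c 5c c6 f3) = 0167 ← matches
m2: inner = H(b5 72 36 36 0a c2 cb) = c0 6a; tag = H(df 18 5c 5c c0 6a) = fbde
m3: inner = H(b5 72 36 36 51 c8 7c) = b8 70; tag = H(df 18 5c 5c b8 70) = f3e4

1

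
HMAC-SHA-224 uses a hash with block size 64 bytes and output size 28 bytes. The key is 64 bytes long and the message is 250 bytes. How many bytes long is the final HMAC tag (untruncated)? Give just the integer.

28

The tag is one SHA-224 digest: 28 bytes.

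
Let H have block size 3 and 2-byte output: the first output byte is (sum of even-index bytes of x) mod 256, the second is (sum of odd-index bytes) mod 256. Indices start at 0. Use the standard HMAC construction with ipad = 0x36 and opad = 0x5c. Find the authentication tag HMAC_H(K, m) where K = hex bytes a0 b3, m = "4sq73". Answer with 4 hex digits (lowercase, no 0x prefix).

Key hex bytes a0 b3 is 2 bytes ≤ B = 3; zero-pad to 3 bytes: K' = a0 b3 00.
K' ⊕ ipad = 96 85 36.  K' ⊕ opad = fc ef 5c.
Inner input = (K'⊕ipad) ∥ m = 96 85 36 ∥ 34 73 71 37 33.
Inner hash: even-index sum = 374 mod 256 = 118; odd-index sum = 349 mod 256 = 93 → 76 5d.
Outer input = (K'⊕opad) ∥ inner = fc ef 5c ∥ 76 5d.
Outer hash (tag): even-index sum = 437 mod 256 = 181; odd-index sum = 357 mod 256 = 101 → b5 65.

b565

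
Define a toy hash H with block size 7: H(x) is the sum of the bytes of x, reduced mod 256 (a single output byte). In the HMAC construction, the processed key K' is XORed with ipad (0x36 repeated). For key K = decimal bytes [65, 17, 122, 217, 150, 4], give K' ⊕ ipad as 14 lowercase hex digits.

77274cefa03236

Key decimal bytes [65, 17, 122, 217, 150, 4] = 41 11 7a d9 96 04 is 6 bytes ≤ B = 7; zero-pad to 7 bytes: K' = 41 11 7a d9 96 04 00.
XOR each byte with 0x36: 41⊕36=77, 11⊕36=27, 7a⊕36=4c, d9⊕36=ef, 96⊕36=a0, 04⊕36=32, 00⊕36=36.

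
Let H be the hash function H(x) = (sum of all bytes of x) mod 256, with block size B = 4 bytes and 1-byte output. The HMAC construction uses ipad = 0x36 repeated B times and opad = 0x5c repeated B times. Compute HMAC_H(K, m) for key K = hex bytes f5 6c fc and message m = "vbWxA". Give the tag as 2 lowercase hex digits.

Key hex bytes f5 6c fc is 3 bytes ≤ B = 4; zero-pad to 4 bytes: K' = f5 6c fc 00.
K' ⊕ ipad = c3 5a ca 36.  K' ⊕ opad = a9 30 a0 5c.
Inner input = (K'⊕ipad) ∥ m = c3 5a ca 36 ∥ 76 62 57 78 41.
Inner hash: sum = 195+90+202+54+118+98+87+120+65 = 1029; mod 256 = 5 → 05.
Outer input = (K'⊕opad) ∥ inner = a9 30 a0 5c ∥ 05.
Outer hash (tag): sum = 169+48+160+92+5 = 474; mod 256 = 218 → da.

da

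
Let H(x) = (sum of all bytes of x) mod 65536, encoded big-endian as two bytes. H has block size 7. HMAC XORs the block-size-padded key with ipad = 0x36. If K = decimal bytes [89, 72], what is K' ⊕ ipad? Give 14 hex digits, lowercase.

Key decimal bytes [89, 72] = 59 48 is 2 bytes ≤ B = 7; zero-pad to 7 bytes: K' = 59 48 00 00 00 00 00.
XOR each byte with 0x36: 59⊕36=6f, 48⊕36=7e, 00⊕36=36, 00⊕36=36, 00⊕36=36, 00⊕36=36, 00⊕36=36.

6f7e3636363636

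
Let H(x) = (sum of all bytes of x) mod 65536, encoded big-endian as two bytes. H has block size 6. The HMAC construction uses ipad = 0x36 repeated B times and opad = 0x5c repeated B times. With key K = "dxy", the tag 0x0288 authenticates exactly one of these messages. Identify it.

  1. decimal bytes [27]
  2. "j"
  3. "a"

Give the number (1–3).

3

Key "dxy" = 64 78 79 is 3 bytes ≤ B = 6; zero-pad to 6 bytes: K' = 64 78 79 00 00 00.
K' ⊕ ipad = 52 4e 4f 36 36 36; K' ⊕ opad = 38 24 25 5c 5c 5c.
m1: inner = H(52 4e 4f 36 36 36 1b) = 01 ac; tag = H(38 24 25 5c 5c 5c 01 ac) = 0242
m2: inner = H(52 4e 4f 36 36 36 6a) = 01 fb; tag = H(38 24 25 5c 5c 5c 01 fb) = 0291
m3: inner = H(52 4e 4f 36 36 36 61) = 01 f2; tag = H(38 24 25 5c 5c 5c 01 f2) = 0288 ← matches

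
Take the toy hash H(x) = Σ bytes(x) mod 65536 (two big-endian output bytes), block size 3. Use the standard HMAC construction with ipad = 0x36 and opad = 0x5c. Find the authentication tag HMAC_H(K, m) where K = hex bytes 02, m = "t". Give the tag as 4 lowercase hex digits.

Key hex bytes 02 is 1 byte ≤ B = 3; zero-pad to 3 bytes: K' = 02 00 00.
K' ⊕ ipad = 34 36 36.  K' ⊕ opad = 5e 5c 5c.
Inner input = (K'⊕ipad) ∥ m = 34 36 36 ∥ 74.
Inner hash: sum = 52+54+54+116 = 276 → 01 14.
Outer input = (K'⊕opad) ∥ inner = 5e 5c 5c ∥ 01 14.
Outer hash (tag): sum = 94+92+92+1+20 = 299 → 01 2b.

012b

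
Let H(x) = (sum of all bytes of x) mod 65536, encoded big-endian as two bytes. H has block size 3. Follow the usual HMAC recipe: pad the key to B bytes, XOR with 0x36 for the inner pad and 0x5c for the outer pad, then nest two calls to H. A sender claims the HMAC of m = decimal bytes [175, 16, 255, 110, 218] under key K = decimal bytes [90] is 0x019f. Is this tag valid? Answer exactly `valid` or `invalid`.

Key decimal bytes [90] = 5a is 1 byte ≤ B = 3; zero-pad to 3 bytes: K' = 5a 00 00.
K' ⊕ ipad = 6c 36 36; K' ⊕ opad = 06 5c 5c.
Inner hash: sum = 108+54+54+175+16+255+110+218 = 990 → 03 de.
Outer hash (recomputed tag): sum = 6+92+92+3+222 = 415 → 01 9f.
Recomputed tag = 019f; claimed = 019f → match.

valid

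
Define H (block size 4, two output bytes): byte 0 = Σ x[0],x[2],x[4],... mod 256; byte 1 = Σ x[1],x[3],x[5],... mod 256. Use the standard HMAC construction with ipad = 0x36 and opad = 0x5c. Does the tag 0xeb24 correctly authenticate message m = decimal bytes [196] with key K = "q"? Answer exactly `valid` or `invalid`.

Key "q" = 71 is 1 byte ≤ B = 4; zero-pad to 4 bytes: K' = 71 00 00 00.
K' ⊕ ipad = 47 36 36 36; K' ⊕ opad = 2d 5c 5c 5c.
Inner hash: even-index sum = 321 mod 256 = 65; odd-index sum = 108 mod 256 = 108 → 41 6c.
Outer hash (recomputed tag): even-index sum = 202 mod 256 = 202; odd-index sum = 292 mod 256 = 36 → ca 24.
Recomputed tag = ca24; claimed = eb24 → mismatch.

invalid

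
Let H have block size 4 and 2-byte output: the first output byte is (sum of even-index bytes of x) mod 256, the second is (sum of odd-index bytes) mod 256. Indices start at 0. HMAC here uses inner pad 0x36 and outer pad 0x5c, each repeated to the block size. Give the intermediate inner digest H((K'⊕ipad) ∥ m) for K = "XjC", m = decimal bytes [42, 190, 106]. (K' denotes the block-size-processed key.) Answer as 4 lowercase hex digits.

Key "XjC" = 58 6a 43 is 3 bytes ≤ B = 4; zero-pad to 4 bytes: K' = 58 6a 43 00.
K' ⊕ ipad = 6e 5c 75 36.
Inner input = 6e 5c 75 36 ∥ 2a be 6a.
Inner hash: even-index sum = 375 mod 256 = 119; odd-index sum = 336 mod 256 = 80 → 77 50.

7750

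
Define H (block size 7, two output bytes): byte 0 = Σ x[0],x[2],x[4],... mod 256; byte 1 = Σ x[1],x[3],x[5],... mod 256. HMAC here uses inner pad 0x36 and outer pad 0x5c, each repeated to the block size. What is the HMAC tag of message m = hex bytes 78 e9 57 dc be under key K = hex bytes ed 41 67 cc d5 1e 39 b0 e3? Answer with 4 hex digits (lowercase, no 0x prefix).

1319

Key hex bytes ed 41 67 cc d5 1e 39 b0 e3 is 9 bytes > B = 7, so hash it first: H(key) = 45 db, then zero-pad to 7 bytes: K' = 45 db 00 00 00 00 00.
K' ⊕ ipad = 73 ed 36 36 36 36 36.  K' ⊕ opad = 19 87 5c 5c 5c 5c 5c.
Inner input = (K'⊕ipad) ∥ m = 73 ed 36 36 36 36 36 ∥ 78 e9 57 dc be.
Inner hash: even-index sum = 730 mod 256 = 218; odd-index sum = 742 mod 256 = 230 → da e6.
Outer input = (K'⊕opad) ∥ inner = 19 87 5c 5c 5c 5c 5c ∥ da e6.
Outer hash (tag): even-index sum = 531 mod 256 = 19; odd-index sum = 537 mod 256 = 25 → 13 19.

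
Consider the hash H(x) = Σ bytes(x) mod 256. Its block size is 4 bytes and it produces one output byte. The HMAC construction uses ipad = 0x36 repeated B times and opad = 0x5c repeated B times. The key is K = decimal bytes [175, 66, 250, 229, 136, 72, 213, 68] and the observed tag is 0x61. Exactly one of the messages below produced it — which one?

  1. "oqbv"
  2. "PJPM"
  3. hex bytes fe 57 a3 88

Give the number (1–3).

Key decimal bytes [175, 66, 250, 229, 136, 72, 213, 68] = af 42 fa e5 88 48 d5 44 is 8 bytes > B = 4, so hash it first: H(key) = b9, then zero-pad to 4 bytes: K' = b9 00 00 00.
K' ⊕ ipad = 8f 36 36 36; K' ⊕ opad = e5 5c 5c 5c.
m1: inner = H(8f 36 36 36 6f 71 62 76) = e9; tag = H(e5 5c 5c 5c e9) = e2
m2: inner = H(8f 36 36 36 50 4a 50 4d) = 68; tag = H(e5 5c 5c 5c 68) = 61 ← matches
m3: inner = H(8f 36 36 36 fe 57 a3 88) = b1; tag = H(e5 5c 5c 5c b1) = aa

2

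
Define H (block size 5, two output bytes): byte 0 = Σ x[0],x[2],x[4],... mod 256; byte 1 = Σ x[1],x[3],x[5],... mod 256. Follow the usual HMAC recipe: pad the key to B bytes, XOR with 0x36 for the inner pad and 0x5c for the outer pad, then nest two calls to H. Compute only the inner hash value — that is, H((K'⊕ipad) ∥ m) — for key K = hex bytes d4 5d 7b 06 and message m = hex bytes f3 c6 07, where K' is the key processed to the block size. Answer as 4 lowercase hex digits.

Key hex bytes d4 5d 7b 06 is 4 bytes ≤ B = 5; zero-pad to 5 bytes: K' = d4 5d 7b 06 00.
K' ⊕ ipad = e2 6b 4d 30 36.
Inner input = e2 6b 4d 30 36 ∥ f3 c6 07.
Inner hash: even-index sum = 555 mod 256 = 43; odd-index sum = 405 mod 256 = 149 → 2b 95.

2b95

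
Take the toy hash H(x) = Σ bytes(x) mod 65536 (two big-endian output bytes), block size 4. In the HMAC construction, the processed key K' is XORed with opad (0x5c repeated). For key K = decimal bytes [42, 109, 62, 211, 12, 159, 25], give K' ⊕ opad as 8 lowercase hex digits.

5e305c5c

Key decimal bytes [42, 109, 62, 211, 12, 159, 25] = 2a 6d 3e d3 0c 9f 19 is 7 bytes > B = 4, so hash it first: H(key) = 02 6c, then zero-pad to 4 bytes: K' = 02 6c 00 00.
XOR each byte with 0x5c: 02⊕5c=5e, 6c⊕5c=30, 00⊕5c=5c, 00⊕5c=5c.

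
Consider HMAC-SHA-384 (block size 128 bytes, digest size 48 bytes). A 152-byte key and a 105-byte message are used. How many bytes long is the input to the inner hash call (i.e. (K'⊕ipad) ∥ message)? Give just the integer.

233

Key is 152 > 128 bytes, so it is hashed to 48 bytes then zero-padded to 128: |K'| = 128.
Inner input = (K'⊕ipad) ∥ m → 128 + 105 = 233 bytes.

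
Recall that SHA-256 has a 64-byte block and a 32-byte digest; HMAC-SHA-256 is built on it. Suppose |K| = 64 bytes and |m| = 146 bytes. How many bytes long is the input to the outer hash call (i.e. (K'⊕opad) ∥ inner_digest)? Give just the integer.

Key is 64 ≤ 64 bytes, zero-padded: |K'| = 64.
Outer input = (K'⊕opad) ∥ H(inner) → 64 + 32 = 96 bytes.

96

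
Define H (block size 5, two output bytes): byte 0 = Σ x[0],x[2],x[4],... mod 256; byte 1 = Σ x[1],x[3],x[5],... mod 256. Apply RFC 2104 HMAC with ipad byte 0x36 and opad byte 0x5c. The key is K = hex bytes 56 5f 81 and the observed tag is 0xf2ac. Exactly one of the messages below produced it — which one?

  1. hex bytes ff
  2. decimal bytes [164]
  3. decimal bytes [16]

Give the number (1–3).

Key hex bytes 56 5f 81 is 3 bytes ≤ B = 5; zero-pad to 5 bytes: K' = 56 5f 81 00 00.
K' ⊕ ipad = 60 69 b7 36 36; K' ⊕ opad = 0a 03 dd 5c 5c.
m1: inner = H(60 69 b7 36 36 ff) = 4d 9e; tag = H(0a 03 dd 5c 5c 4d 9e) = e1ac
m2: inner = H(60 69 b7 36 36 a4) = 4d 43; tag = H(0a 03 dd 5c 5c 4d 43) = 86ac
m3: inner = H(60 69 b7 36 36 10) = 4d af; tag = H(0a 03 dd 5c 5c 4d af) = f2ac ← matches

3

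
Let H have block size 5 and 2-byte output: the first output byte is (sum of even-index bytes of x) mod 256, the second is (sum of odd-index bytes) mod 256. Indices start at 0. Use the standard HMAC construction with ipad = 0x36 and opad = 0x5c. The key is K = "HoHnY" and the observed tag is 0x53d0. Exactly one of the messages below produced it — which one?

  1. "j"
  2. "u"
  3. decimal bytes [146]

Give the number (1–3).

Key "HoHnY" = 48 6f 48 6e 59 is exactly B = 5 bytes: K' = 48 6f 48 6e 59.
K' ⊕ ipad = 7e 59 7e 58 6f; K' ⊕ opad = 14 33 14 32 05.
m1: inner = H(7e 59 7e 58 6f 6a) = 6b 1b; tag = H(14 33 14 32 05 6b 1b) = 48d0
m2: inner = H(7e 59 7e 58 6f 75) = 6b 26; tag = H(14 33 14 32 05 6b 26) = 53d0 ← matches
m3: inner = H(7e 59 7e 58 6f 92) = 6b 43; tag = H(14 33 14 32 05 6b 43) = 70d0

2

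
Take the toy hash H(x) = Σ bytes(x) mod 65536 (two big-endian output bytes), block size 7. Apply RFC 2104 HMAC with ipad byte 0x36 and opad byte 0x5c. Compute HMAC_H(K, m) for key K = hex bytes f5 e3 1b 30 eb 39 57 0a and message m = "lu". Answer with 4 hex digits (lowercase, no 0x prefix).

Key hex bytes f5 e3 1b 30 eb 39 57 0a is 8 bytes > B = 7, so hash it first: H(key) = 03 a8, then zero-pad to 7 bytes: K' = 03 a8 00 00 00 00 00.
K' ⊕ ipad = 35 9e 36 36 36 36 36.  K' ⊕ opad = 5f f4 5c 5c 5c 5c 5c.
Inner input = (K'⊕ipad) ∥ m = 35 9e 36 36 36 36 36 ∥ 6c 75.
Inner hash: sum = 53+158+54+54+54+54+54+108+117 = 706 → 02 c2.
Outer input = (K'⊕opad) ∥ inner = 5f f4 5c 5c 5c 5c 5c ∥ 02 c2.
Outer hash (tag): sum = 95+244+92+92+92+92+92+2+194 = 995 → 03 e3.

03e3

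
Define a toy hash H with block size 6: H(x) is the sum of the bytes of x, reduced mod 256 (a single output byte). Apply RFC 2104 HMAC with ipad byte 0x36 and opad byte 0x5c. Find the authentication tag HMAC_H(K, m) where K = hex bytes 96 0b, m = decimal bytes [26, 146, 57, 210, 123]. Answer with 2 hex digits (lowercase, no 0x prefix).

78

Key hex bytes 96 0b is 2 bytes ≤ B = 6; zero-pad to 6 bytes: K' = 96 0b 00 00 00 00.
K' ⊕ ipad = a0 3d 36 36 36 36.  K' ⊕ opad = ca 57 5c 5c 5c 5c.
Inner input = (K'⊕ipad) ∥ m = a0 3d 36 36 36 36 ∥ 1a 92 39 d2 7b.
Inner hash: sum = 160+61+54+54+54+54+26+146+57+210+123 = 999; mod 256 = 231 → e7.
Outer input = (K'⊕opad) ∥ inner = ca 57 5c 5c 5c 5c ∥ e7.
Outer hash (tag): sum = 202+87+92+92+92+92+231 = 888; mod 256 = 120 → 78.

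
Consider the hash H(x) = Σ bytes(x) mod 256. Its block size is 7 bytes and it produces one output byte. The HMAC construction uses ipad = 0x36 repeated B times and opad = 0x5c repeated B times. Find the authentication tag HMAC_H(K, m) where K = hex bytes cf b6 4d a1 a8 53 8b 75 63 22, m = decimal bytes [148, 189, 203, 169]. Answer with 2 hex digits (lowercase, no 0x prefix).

Key hex bytes cf b6 4d a1 a8 53 8b 75 63 22 is 10 bytes > B = 7, so hash it first: H(key) = f3, then zero-pad to 7 bytes: K' = f3 00 00 00 00 00 00.
K' ⊕ ipad = c5 36 36 36 36 36 36.  K' ⊕ opad = af 5c 5c 5c 5c 5c 5c.
Inner input = (K'⊕ipad) ∥ m = c5 36 36 36 36 36 36 ∥ 94 bd cb a9.
Inner hash: sum = 197+54+54+54+54+54+54+148+189+203+169 = 1230; mod 256 = 206 → ce.
Outer input = (K'⊕opad) ∥ inner = af 5c 5c 5c 5c 5c 5c ∥ ce.
Outer hash (tag): sum = 175+92+92+92+92+92+92+206 = 933; mod 256 = 165 → a5.

a5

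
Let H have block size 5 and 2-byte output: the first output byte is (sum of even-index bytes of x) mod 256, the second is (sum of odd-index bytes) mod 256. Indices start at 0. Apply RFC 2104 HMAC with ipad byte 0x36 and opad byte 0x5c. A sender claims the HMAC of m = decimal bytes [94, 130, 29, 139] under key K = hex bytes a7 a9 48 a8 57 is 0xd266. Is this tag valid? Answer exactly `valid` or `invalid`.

Key hex bytes a7 a9 48 a8 57 is exactly B = 5 bytes: K' = a7 a9 48 a8 57.
K' ⊕ ipad = 91 9f 7e 9e 61; K' ⊕ opad = fb f5 14 f4 0b.
Inner hash: even-index sum = 637 mod 256 = 125; odd-index sum = 440 mod 256 = 184 → 7d b8.
Outer hash (recomputed tag): even-index sum = 466 mod 256 = 210; odd-index sum = 614 mod 256 = 102 → d2 66.
Recomputed tag = d266; claimed = d266 → match.

valid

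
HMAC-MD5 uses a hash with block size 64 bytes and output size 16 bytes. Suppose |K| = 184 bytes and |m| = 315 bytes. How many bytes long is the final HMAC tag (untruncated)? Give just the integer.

16

The tag is one MD5 digest: 16 bytes.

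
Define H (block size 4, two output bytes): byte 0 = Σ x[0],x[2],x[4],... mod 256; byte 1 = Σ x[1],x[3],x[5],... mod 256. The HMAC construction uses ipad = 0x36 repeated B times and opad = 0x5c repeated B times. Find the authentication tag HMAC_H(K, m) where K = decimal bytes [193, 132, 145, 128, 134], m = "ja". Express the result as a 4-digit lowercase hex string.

Key decimal bytes [193, 132, 145, 128, 134] = c1 84 91 80 86 is 5 bytes > B = 4, so hash it first: H(key) = d8 04, then zero-pad to 4 bytes: K' = d8 04 00 00.
K' ⊕ ipad = ee 32 36 36.  K' ⊕ opad = 84 58 5c 5c.
Inner input = (K'⊕ipad) ∥ m = ee 32 36 36 ∥ 6a 61.
Inner hash: even-index sum = 398 mod 256 = 142; odd-index sum = 201 mod 256 = 201 → 8e c9.
Outer input = (K'⊕opad) ∥ inner = 84 58 5c 5c ∥ 8e c9.
Outer hash (tag): even-index sum = 366 mod 256 = 110; odd-index sum = 381 mod 256 = 125 → 6e 7d.

6e7d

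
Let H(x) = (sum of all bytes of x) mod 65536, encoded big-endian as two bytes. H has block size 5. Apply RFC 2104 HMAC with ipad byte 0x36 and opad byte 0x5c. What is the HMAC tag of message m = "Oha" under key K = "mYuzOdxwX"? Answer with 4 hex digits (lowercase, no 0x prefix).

Key "mYuzOdxwX" = 6d 59 75 7a 4f 64 78 77 58 is 9 bytes > B = 5, so hash it first: H(key) = 03 af, then zero-pad to 5 bytes: K' = 03 af 00 00 00.
K' ⊕ ipad = 35 99 36 36 36.  K' ⊕ opad = 5f f3 5c 5c 5c.
Inner input = (K'⊕ipad) ∥ m = 35 99 36 36 36 ∥ 4f 68 61.
Inner hash: sum = 53+153+54+54+54+79+104+97 = 648 → 02 88.
Outer input = (K'⊕opad) ∥ inner = 5f f3 5c 5c 5c ∥ 02 88.
Outer hash (tag): sum = 95+243+92+92+92+2+136 = 752 → 02 f0.

02f0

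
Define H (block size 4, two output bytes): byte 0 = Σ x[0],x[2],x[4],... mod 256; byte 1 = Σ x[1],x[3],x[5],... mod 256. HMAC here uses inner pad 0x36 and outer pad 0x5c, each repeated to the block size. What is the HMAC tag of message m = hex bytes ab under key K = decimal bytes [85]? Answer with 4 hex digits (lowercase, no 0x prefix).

a924

Key decimal bytes [85] = 55 is 1 byte ≤ B = 4; zero-pad to 4 bytes: K' = 55 00 00 00.
K' ⊕ ipad = 63 36 36 36.  K' ⊕ opad = 09 5c 5c 5c.
Inner input = (K'⊕ipad) ∥ m = 63 36 36 36 ∥ ab.
Inner hash: even-index sum = 324 mod 256 = 68; odd-index sum = 108 mod 256 = 108 → 44 6c.
Outer input = (K'⊕opad) ∥ inner = 09 5c 5c 5c ∥ 44 6c.
Outer hash (tag): even-index sum = 169 mod 256 = 169; odd-index sum = 292 mod 256 = 36 → a9 24.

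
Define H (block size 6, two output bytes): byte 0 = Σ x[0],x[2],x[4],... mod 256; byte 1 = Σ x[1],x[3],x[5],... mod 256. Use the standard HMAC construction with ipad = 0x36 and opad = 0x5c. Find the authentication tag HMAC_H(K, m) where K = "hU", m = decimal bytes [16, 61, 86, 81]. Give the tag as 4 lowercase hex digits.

Key "hU" = 68 55 is 2 bytes ≤ B = 6; zero-pad to 6 bytes: K' = 68 55 00 00 00 00.
K' ⊕ ipad = 5e 63 36 36 36 36.  K' ⊕ opad = 34 09 5c 5c 5c 5c.
Inner input = (K'⊕ipad) ∥ m = 5e 63 36 36 36 36 ∥ 10 3d 56 51.
Inner hash: even-index sum = 304 mod 256 = 48; odd-index sum = 349 mod 256 = 93 → 30 5d.
Outer input = (K'⊕opad) ∥ inner = 34 09 5c 5c 5c 5c ∥ 30 5d.
Outer hash (tag): even-index sum = 284 mod 256 = 28; odd-index sum = 286 mod 256 = 30 → 1c 1e.

1c1e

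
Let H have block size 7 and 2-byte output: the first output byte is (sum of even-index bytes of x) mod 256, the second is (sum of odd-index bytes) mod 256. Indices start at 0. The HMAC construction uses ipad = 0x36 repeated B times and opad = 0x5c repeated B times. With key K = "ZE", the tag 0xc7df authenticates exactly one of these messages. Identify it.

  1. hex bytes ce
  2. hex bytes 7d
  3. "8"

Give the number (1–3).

Key "ZE" = 5a 45 is 2 bytes ≤ B = 7; zero-pad to 7 bytes: K' = 5a 45 00 00 00 00 00.
K' ⊕ ipad = 6c 73 36 36 36 36 36; K' ⊕ opad = 06 19 5c 5c 5c 5c 5c.
m1: inner = H(6c 73 36 36 36 36 36 ce) = 0e ad; tag = H(06 19 5c 5c 5c 5c 5c 0e ad) = c7df ← matches
m2: inner = H(6c 73 36 36 36 36 36 7d) = 0e 5c; tag = H(06 19 5c 5c 5c 5c 5c 0e 5c) = 76df
m3: inner = H(6c 73 36 36 36 36 36 38) = 0e 17; tag = H(06 19 5c 5c 5c 5c 5c 0e 17) = 31df

1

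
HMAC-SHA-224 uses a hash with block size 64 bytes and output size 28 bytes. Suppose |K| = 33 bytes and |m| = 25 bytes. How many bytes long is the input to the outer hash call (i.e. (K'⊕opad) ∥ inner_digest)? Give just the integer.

Key is 33 ≤ 64 bytes, zero-padded: |K'| = 64.
Outer input = (K'⊕opad) ∥ H(inner) → 64 + 28 = 92 bytes.

92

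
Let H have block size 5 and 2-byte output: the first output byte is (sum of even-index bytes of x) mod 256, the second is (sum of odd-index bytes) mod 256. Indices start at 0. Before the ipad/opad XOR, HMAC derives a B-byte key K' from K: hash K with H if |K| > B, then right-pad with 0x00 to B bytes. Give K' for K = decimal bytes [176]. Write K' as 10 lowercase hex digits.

b000000000

Key decimal bytes [176] = b0 is 1 byte ≤ B = 5; zero-pad to 5 bytes: K' = b0 00 00 00 00.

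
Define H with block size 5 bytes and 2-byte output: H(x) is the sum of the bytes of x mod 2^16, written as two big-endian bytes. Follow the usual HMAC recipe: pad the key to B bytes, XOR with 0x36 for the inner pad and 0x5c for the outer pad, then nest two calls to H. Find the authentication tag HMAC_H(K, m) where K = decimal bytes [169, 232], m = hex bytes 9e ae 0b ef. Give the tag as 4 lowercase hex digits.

0326

Key decimal bytes [169, 232] = a9 e8 is 2 bytes ≤ B = 5; zero-pad to 5 bytes: K' = a9 e8 00 00 00.
K' ⊕ ipad = 9f de 36 36 36.  K' ⊕ opad = f5 b4 5c 5c 5c.
Inner input = (K'⊕ipad) ∥ m = 9f de 36 36 36 ∥ 9e ae 0b ef.
Inner hash: sum = 159+222+54+54+54+158+174+11+239 = 1125 → 04 65.
Outer input = (K'⊕opad) ∥ inner = f5 b4 5c 5c 5c ∥ 04 65.
Outer hash (tag): sum = 245+180+92+92+92+4+101 = 806 → 03 26.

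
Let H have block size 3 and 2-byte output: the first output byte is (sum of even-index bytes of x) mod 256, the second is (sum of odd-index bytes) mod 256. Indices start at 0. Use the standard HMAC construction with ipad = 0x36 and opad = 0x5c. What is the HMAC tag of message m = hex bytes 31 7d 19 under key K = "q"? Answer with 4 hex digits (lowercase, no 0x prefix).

Key "q" = 71 is 1 byte ≤ B = 3; zero-pad to 3 bytes: K' = 71 00 00.
K' ⊕ ipad = 47 36 36.  K' ⊕ opad = 2d 5c 5c.
Inner input = (K'⊕ipad) ∥ m = 47 36 36 ∥ 31 7d 19.
Inner hash: even-index sum = 250 mod 256 = 250; odd-index sum = 128 mod 256 = 128 → fa 80.
Outer input = (K'⊕opad) ∥ inner = 2d 5c 5c ∥ fa 80.
Outer hash (tag): even-index sum = 265 mod 256 = 9; odd-index sum = 342 mod 256 = 86 → 09 56.

0956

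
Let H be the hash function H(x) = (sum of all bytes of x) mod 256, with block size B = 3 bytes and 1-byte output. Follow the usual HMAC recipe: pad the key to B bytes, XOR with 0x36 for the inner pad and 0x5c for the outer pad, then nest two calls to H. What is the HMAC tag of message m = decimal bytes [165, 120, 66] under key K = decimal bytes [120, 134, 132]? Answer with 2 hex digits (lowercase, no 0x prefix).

e5

Key decimal bytes [120, 134, 132] = 78 86 84 is exactly B = 3 bytes: K' = 78 86 84.
K' ⊕ ipad = 4e b0 b2.  K' ⊕ opad = 24 da d8.
Inner input = (K'⊕ipad) ∥ m = 4e b0 b2 ∥ a5 78 42.
Inner hash: sum = 78+176+178+165+120+66 = 783; mod 256 = 15 → 0f.
Outer input = (K'⊕opad) ∥ inner = 24 da d8 ∥ 0f.
Outer hash (tag): sum = 36+218+216+15 = 485; mod 256 = 229 → e5.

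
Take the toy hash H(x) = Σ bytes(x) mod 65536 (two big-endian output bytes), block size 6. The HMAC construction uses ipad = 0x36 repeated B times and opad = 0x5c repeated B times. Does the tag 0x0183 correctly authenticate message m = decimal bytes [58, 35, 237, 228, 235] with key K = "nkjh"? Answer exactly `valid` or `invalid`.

Key "nkjh" = 6e 6b 6a 68 is 4 bytes ≤ B = 6; zero-pad to 6 bytes: K' = 6e 6b 6a 68 00 00.
K' ⊕ ipad = 58 5d 5c 5e 36 36; K' ⊕ opad = 32 37 36 34 5c 5c.
Inner hash: sum = 88+93+92+94+54+54+58+35+237+228+235 = 1268 → 04 f4.
Outer hash (recomputed tag): sum = 50+55+54+52+92+92+4+244 = 643 → 02 83.
Recomputed tag = 0283; claimed = 0183 → mismatch.

invalid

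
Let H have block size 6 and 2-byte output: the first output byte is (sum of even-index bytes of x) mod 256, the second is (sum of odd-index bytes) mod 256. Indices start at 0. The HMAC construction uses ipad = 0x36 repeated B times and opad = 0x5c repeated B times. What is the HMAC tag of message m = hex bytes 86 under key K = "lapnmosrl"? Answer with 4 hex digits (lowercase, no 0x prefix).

3c96

Key "lapnmosrl" = 6c 61 70 6e 6d 6f 73 72 6c is 9 bytes > B = 6, so hash it first: H(key) = 28 b0, then zero-pad to 6 bytes: K' = 28 b0 00 00 00 00.
K' ⊕ ipad = 1e 86 36 36 36 36.  K' ⊕ opad = 74 ec 5c 5c 5c 5c.
Inner input = (K'⊕ipad) ∥ m = 1e 86 36 36 36 36 ∥ 86.
Inner hash: even-index sum = 272 mod 256 = 16; odd-index sum = 242 mod 256 = 242 → 10 f2.
Outer input = (K'⊕opad) ∥ inner = 74 ec 5c 5c 5c 5c ∥ 10 f2.
Outer hash (tag): even-index sum = 316 mod 256 = 60; odd-index sum = 662 mod 256 = 150 → 3c 96.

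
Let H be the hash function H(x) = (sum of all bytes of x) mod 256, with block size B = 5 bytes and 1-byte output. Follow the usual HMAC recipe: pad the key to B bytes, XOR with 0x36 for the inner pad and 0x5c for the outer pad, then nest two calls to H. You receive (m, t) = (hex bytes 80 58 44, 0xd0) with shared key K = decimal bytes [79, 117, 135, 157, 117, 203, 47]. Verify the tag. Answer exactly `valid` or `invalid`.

valid

Key decimal bytes [79, 117, 135, 157, 117, 203, 47] = 4f 75 87 9d 75 cb 2f is 7 bytes > B = 5, so hash it first: H(key) = 57, then zero-pad to 5 bytes: K' = 57 00 00 00 00.
K' ⊕ ipad = 61 36 36 36 36; K' ⊕ opad = 0b 5c 5c 5c 5c.
Inner hash: sum = 97+54+54+54+54+128+88+68 = 597; mod 256 = 85 → 55.
Outer hash (recomputed tag): sum = 11+92+92+92+92+85 = 464; mod 256 = 208 → d0.
Recomputed tag = d0; claimed = d0 → match.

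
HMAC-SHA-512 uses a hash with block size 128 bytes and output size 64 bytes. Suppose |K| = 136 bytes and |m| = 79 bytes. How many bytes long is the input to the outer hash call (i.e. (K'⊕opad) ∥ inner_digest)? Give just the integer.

Key is 136 > 128 bytes, so it is hashed to 64 bytes then zero-padded to 128: |K'| = 128.
Outer input = (K'⊕opad) ∥ H(inner) → 128 + 64 = 192 bytes.

192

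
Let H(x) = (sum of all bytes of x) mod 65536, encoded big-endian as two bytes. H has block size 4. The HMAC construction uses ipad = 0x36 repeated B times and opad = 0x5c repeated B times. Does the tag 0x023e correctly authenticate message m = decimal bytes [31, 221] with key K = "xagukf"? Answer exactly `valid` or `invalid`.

Key "xagukf" = 78 61 67 75 6b 66 is 6 bytes > B = 4, so hash it first: H(key) = 02 86, then zero-pad to 4 bytes: K' = 02 86 00 00.
K' ⊕ ipad = 34 b0 36 36; K' ⊕ opad = 5e da 5c 5c.
Inner hash: sum = 52+176+54+54+31+221 = 588 → 02 4c.
Outer hash (recomputed tag): sum = 94+218+92+92+2+76 = 574 → 02 3e.
Recomputed tag = 023e; claimed = 023e → match.

valid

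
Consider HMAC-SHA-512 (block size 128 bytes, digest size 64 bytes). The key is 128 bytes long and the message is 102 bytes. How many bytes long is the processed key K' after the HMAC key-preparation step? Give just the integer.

Key is 128 ≤ 128 bytes, zero-padded: |K'| = 128.

128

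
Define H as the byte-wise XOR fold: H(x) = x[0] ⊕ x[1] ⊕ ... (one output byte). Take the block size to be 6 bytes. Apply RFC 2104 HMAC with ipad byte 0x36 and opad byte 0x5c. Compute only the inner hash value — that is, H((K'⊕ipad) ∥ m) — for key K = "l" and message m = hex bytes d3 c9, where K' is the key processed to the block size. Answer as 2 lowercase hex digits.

76

Key "l" = 6c is 1 byte ≤ B = 6; zero-pad to 6 bytes: K' = 6c 00 00 00 00 00.
K' ⊕ ipad = 5a 36 36 36 36 36.
Inner input = 5a 36 36 36 36 36 ∥ d3 c9.
Inner hash: XOR 5a⊕36⊕36⊕36⊕36⊕36⊕d3⊕c9 = 76.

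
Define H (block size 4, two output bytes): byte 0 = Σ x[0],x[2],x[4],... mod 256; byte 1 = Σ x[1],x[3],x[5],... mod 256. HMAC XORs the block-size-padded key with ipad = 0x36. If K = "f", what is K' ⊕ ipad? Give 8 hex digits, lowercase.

Key "f" = 66 is 1 byte ≤ B = 4; zero-pad to 4 bytes: K' = 66 00 00 00.
XOR each byte with 0x36: 66⊕36=50, 00⊕36=36, 00⊕36=36, 00⊕36=36.

50363636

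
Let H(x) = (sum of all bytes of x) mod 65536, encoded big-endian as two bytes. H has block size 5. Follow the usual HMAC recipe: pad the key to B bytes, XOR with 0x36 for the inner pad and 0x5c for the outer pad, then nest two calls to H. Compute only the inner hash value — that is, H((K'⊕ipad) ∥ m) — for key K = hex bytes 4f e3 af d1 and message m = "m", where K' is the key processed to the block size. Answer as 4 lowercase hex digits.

0371

Key hex bytes 4f e3 af d1 is 4 bytes ≤ B = 5; zero-pad to 5 bytes: K' = 4f e3 af d1 00.
K' ⊕ ipad = 79 d5 99 e7 36.
Inner input = 79 d5 99 e7 36 ∥ 6d.
Inner hash: sum = 121+213+153+231+54+109 = 881 → 03 71.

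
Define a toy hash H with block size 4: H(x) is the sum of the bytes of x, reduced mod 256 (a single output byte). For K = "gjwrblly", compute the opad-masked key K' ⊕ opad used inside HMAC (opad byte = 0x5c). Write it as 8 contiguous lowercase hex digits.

Key "gjwrblly" = 67 6a 77 72 62 6c 6c 79 is 8 bytes > B = 4, so hash it first: H(key) = 6d, then zero-pad to 4 bytes: K' = 6d 00 00 00.
XOR each byte with 0x5c: 6d⊕5c=31, 00⊕5c=5c, 00⊕5c=5c, 00⊕5c=5c.

315c5c5c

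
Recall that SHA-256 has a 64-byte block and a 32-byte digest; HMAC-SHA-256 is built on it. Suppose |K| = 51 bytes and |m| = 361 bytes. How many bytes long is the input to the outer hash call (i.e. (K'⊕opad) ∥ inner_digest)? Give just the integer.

96

Key is 51 ≤ 64 bytes, zero-padded: |K'| = 64.
Outer input = (K'⊕opad) ∥ H(inner) → 64 + 32 = 96 bytes.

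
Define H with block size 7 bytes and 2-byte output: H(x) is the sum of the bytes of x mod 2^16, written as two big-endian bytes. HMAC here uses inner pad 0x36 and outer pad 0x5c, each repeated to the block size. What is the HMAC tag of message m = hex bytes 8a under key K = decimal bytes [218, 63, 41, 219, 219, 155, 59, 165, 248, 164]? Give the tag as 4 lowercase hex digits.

Key decimal bytes [218, 63, 41, 219, 219, 155, 59, 165, 248, 164] = da 3f 29 db db 9b 3b a5 f8 a4 is 10 bytes > B = 7, so hash it first: H(key) = 06 0f, then zero-pad to 7 bytes: K' = 06 0f 00 00 00 00 00.
K' ⊕ ipad = 30 39 36 36 36 36 36.  K' ⊕ opad = 5a 53 5c 5c 5c 5c 5c.
Inner input = (K'⊕ipad) ∥ m = 30 39 36 36 36 36 36 ∥ 8a.
Inner hash: sum = 48+57+54+54+54+54+54+138 = 513 → 02 01.
Outer input = (K'⊕opad) ∥ inner = 5a 53 5c 5c 5c 5c 5c ∥ 02 01.
Outer hash (tag): sum = 90+83+92+92+92+92+92+2+1 = 636 → 02 7c.

027c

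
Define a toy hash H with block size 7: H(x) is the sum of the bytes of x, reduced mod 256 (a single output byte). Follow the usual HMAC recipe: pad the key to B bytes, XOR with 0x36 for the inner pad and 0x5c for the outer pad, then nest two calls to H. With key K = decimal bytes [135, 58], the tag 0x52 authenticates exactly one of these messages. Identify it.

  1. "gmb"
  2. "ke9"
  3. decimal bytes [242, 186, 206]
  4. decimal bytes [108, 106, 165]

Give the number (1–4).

3

Key decimal bytes [135, 58] = 87 3a is 2 bytes ≤ B = 7; zero-pad to 7 bytes: K' = 87 3a 00 00 00 00 00.
K' ⊕ ipad = b1 0c 36 36 36 36 36; K' ⊕ opad = db 66 5c 5c 5c 5c 5c.
m1: inner = H(b1 0c 36 36 36 36 36 67 6d 62) = 01; tag = H(db 66 5c 5c 5c 5c 5c 01) = 0e
m2: inner = H(b1 0c 36 36 36 36 36 6b 65 39) = d4; tag = H(db 66 5c 5c 5c 5c 5c d4) = e1
m3: inner = H(b1 0c 36 36 36 36 36 f2 ba ce) = 45; tag = H(db 66 5c 5c 5c 5c 5c 45) = 52 ← matches
m4: inner = H(b1 0c 36 36 36 36 36 6c 6a a5) = 46; tag = H(db 66 5c 5c 5c 5c 5c 46) = 53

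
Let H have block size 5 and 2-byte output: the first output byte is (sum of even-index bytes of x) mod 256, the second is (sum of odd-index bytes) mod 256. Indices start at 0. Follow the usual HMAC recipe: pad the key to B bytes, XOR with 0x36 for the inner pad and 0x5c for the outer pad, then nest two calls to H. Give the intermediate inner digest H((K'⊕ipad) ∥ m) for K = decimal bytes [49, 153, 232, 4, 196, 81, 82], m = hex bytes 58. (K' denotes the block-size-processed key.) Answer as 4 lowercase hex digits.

8566

Key decimal bytes [49, 153, 232, 4, 196, 81, 82] = 31 99 e8 04 c4 51 52 is 7 bytes > B = 5, so hash it first: H(key) = 2f ee, then zero-pad to 5 bytes: K' = 2f ee 00 00 00.
K' ⊕ ipad = 19 d8 36 36 36.
Inner input = 19 d8 36 36 36 ∥ 58.
Inner hash: even-index sum = 133 mod 256 = 133; odd-index sum = 358 mod 256 = 102 → 85 66.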